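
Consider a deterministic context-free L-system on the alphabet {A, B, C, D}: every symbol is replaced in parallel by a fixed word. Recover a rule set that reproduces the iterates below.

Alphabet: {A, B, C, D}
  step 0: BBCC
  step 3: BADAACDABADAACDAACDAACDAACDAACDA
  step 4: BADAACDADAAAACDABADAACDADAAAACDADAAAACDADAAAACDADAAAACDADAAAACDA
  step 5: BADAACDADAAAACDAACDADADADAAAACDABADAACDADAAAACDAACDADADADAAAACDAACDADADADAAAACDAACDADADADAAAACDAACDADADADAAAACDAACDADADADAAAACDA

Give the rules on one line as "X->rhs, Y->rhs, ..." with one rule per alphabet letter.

A->DA, B->BA, C->AA, D->AC

  step 4 ⇒ step 5: BADAACDADAAAACDABADAACDADAAAACDADAAAACDADAAAACDADAAAACDADAAAACDA ⇒ BA·DA·AC·DA·DA·AA·AC·DA·AC·DA·DA·DA·DA·AA·AC·DA·BA·DA·AC·DA·DA·AA·AC·DA·AC·DA·DA·DA·DA·AA·AC·DA·AC·DA·DA·DA·DA·AA·AC·DA·AC·DA·DA·DA·DA·AA·AC·DA·AC·DA·DA·DA·DA·AA·AC·DA·AC·DA·DA·DA·DA·AA·AC·DA
    A ↦ DA
    B ↦ BA
    C ↦ AA
    D ↦ AC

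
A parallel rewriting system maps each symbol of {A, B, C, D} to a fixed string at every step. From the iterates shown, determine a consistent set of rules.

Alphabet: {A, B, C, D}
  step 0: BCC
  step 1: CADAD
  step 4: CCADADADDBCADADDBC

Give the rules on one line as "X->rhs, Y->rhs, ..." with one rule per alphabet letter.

  step 0 ⇒ step 1: BCC ⇒ C·AD·AD
    B ↦ C
    C ↦ AD
    A ↦ DB  (constrained at step 1)
    D ↦ C  (constrained at step 1)

A->DB, B->C, C->AD, D->C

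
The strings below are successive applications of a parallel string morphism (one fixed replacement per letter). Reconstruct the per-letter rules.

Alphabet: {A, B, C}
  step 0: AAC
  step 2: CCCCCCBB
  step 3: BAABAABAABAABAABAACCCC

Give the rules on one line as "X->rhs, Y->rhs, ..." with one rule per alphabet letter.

A->B, B->CC, C->BAA

  step 2 ⇒ step 3: CCCCCCBB ⇒ BAA·BAA·BAA·BAA·BAA·BAA·CC·CC
    B ↦ CC
    C ↦ BAA
    A ↦ B  (constrained at step 0)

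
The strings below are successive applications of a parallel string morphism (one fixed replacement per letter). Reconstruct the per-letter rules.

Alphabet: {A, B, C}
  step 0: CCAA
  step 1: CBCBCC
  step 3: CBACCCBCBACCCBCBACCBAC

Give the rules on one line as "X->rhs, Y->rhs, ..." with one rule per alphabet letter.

A->C, B->AC, C->CB

  step 0 ⇒ step 1: CCAA ⇒ CB·CB·C·C
    A ↦ C
    C ↦ CB
    B ↦ AC  (constrained at step 1)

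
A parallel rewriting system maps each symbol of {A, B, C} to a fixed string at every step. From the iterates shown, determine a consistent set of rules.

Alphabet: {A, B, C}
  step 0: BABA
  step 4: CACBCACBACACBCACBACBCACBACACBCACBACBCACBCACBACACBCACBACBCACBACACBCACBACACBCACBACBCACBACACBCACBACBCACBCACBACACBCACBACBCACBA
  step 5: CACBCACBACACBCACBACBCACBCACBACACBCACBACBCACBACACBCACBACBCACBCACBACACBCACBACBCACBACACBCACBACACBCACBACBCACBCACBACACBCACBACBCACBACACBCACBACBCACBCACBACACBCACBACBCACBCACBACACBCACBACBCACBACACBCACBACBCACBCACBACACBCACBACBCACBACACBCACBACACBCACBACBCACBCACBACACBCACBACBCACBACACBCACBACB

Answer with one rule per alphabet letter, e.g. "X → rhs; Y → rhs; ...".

A->CB, B->CBA, C->CA

  step 4 ⇒ step 5: CACBCACBACACBCACBACBCACBACACBCACBACBCACBCACBACACBCACBACBCACBACACBCACBACACBCACBACBCACBACACBCACBACBCACBCACBACACBCACBACBCACBA ⇒ CA·CB·CA·CBA·CA·CB·CA·CBA·CB·CA·CB·CA·CBA·CA·CB·CA·CBA·CB·CA·CBA·CA·CB·CA·CBA·CB·CA·CB·CA·CBA·CA·CB·CA·CBA·CB·CA·CBA·CA·CB·CA·CBA·CA·CB·CA·CBA·CB·CA·CB·CA·CBA·CA·CB·CA·CBA·CB·CA·CBA·CA·CB·CA·CBA·CB·CA·CB·CA·CBA·CA·CB·CA·CBA·CB·CA·CB·CA·CBA·CA·CB·CA·CBA·CB·CA·CBA·CA·CB·CA·CBA·CB·CA·CB·CA·CBA·CA·CB·CA·CBA·CB·CA·CBA·CA·CB·CA·CBA·CA·CB·CA·CBA·CB·CA·CB·CA·CBA·CA·CB·CA·CBA·CB·CA·CBA·CA·CB·CA·CBA·CB
    A ↦ CB
    B ↦ CBA
    C ↦ CA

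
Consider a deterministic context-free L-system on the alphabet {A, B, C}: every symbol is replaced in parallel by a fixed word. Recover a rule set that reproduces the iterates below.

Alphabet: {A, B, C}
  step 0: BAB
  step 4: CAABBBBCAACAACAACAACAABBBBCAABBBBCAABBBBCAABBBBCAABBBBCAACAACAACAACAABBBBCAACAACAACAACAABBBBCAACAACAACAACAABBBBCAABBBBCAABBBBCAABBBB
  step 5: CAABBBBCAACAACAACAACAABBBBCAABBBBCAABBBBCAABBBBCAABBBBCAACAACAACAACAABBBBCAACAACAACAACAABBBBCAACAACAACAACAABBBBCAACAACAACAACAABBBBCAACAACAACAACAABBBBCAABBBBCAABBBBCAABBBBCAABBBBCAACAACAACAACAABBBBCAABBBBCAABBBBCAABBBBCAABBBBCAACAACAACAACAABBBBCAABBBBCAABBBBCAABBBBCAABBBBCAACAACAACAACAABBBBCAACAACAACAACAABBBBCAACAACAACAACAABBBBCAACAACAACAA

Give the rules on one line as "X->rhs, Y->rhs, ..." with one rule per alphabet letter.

  step 4 ⇒ step 5: CAABBBBCAACAACAACAACAABBBBCAABBBBCAABBBBCAABBBBCAABBBBCAACAACAACAACAABBBBCAACAACAACAACAABBBBCAACAACAACAACAABBBBCAABBBBCAABBBBCAABBBB ⇒ CAA·BB·BB·CAA·CAA·CAA·CAA·CAA·BB·BB·CAA·BB·BB·CAA·BB·BB·CAA·BB·BB·CAA·BB·BB·CAA·CAA·CAA·CAA·CAA·BB·BB·CAA·CAA·CAA·CAA·CAA·BB·BB·CAA·CAA·CAA·CAA·CAA·BB·BB·CAA·CAA·CAA·CAA·CAA·BB·BB·CAA·CAA·CAA·CAA·CAA·BB·BB·CAA·BB·BB·CAA·BB·BB·CAA·BB·BB·CAA·BB·BB·CAA·CAA·CAA·CAA·CAA·BB·BB·CAA·BB·BB·CAA·BB·BB·CAA·BB·BB·CAA·BB·BB·CAA·CAA·CAA·CAA·CAA·BB·BB·CAA·BB·BB·CAA·BB·BB·CAA·BB·BB·CAA·BB·BB·CAA·CAA·CAA·CAA·CAA·BB·BB·CAA·CAA·CAA·CAA·CAA·BB·BB·CAA·CAA·CAA·CAA·CAA·BB·BB·CAA·CAA·CAA·CAA
    A ↦ BB
    B ↦ CAA
    C ↦ CAA

A->BB, B->CAA, C->CAA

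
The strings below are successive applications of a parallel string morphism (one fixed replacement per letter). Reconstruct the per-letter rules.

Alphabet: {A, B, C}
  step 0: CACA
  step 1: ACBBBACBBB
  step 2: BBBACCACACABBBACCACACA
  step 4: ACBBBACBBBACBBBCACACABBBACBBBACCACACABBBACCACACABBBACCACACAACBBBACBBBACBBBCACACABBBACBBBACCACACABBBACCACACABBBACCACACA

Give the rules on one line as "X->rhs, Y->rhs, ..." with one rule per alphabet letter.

  step 1 ⇒ step 2: ACBBBACBBB ⇒ BBB·AC·CA·CA·CA·BBB·AC·CA·CA·CA
    A ↦ BBB
    B ↦ CA
    C ↦ AC

A->BBB, B->CA, C->AC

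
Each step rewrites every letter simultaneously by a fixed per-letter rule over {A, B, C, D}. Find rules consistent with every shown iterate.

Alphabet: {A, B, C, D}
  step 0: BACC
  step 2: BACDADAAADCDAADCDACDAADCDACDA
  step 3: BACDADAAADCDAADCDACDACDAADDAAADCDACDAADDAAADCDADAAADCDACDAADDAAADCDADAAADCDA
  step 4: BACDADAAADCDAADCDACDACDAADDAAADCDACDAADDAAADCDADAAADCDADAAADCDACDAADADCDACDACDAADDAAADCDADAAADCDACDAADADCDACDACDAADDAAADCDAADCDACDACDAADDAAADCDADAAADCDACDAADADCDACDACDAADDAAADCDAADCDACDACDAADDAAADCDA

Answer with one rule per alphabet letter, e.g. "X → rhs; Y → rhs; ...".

A->CDA, B->BA, C->DAA, D->AD

  step 3 ⇒ step 4: BACDADAAADCDAADCDACDACDAADDAAADCDACDAADDAAADCDADAAADCDACDAADDAAADCDADAAADCDA ⇒ BA·CDA·DAA·AD·CDA·AD·CDA·CDA·CDA·AD·DAA·AD·CDA·CDA·AD·DAA·AD·CDA·DAA·AD·CDA·DAA·AD·CDA·CDA·AD·AD·CDA·CDA·CDA·AD·DAA·AD·CDA·DAA·AD·CDA·CDA·AD·AD·CDA·CDA·CDA·AD·DAA·AD·CDA·AD·CDA·CDA·CDA·AD·DAA·AD·CDA·DAA·AD·CDA·CDA·AD·AD·CDA·CDA·CDA·AD·DAA·AD·CDA·AD·CDA·CDA·CDA·AD·DAA·AD·CDA
    A ↦ CDA
    B ↦ BA
    C ↦ DAA
    D ↦ AD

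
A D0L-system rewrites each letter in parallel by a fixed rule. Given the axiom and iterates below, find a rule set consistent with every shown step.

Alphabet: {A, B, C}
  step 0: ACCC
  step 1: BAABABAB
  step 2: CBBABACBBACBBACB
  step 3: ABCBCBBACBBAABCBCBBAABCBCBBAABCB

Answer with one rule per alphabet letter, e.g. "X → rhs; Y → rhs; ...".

A->BA, B->CB, C->AB

  step 2 ⇒ step 3: CBBABACBBACBBACB ⇒ AB·CB·CB·BA·CB·BA·AB·CB·CB·BA·AB·CB·CB·BA·AB·CB
    A ↦ BA
    B ↦ CB
    C ↦ AB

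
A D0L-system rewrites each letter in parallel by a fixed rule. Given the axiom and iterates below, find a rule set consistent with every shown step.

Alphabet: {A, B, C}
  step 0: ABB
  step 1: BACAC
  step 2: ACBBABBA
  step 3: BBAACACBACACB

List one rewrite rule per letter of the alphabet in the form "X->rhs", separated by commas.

A->B, B->AC, C->BA

  step 2 ⇒ step 3: ACBBABBA ⇒ B·BA·AC·AC·B·AC·AC·B
    A ↦ B
    B ↦ AC
    C ↦ BA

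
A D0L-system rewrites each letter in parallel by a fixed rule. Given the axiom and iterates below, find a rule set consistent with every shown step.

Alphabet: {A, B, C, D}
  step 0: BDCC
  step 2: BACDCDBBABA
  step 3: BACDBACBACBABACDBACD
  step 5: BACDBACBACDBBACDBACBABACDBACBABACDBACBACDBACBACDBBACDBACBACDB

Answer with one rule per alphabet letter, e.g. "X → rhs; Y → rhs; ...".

  step 2 ⇒ step 3: BACDCDBBABA ⇒ BA·CD·B·AC·B·AC·BA·BA·CD·BA·CD
    A ↦ CD
    B ↦ BA
    C ↦ B
    D ↦ AC

A->CD, B->BA, C->B, D->AC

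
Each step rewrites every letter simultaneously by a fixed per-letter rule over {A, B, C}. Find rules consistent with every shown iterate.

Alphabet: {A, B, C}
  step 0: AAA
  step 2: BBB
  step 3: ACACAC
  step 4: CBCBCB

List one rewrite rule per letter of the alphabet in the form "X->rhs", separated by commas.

  step 3 ⇒ step 4: ACACAC ⇒ C·B·C·B·C·B
    A ↦ C
    C ↦ B
  step 2 ⇒ step 3: BBB ⇒ AC·AC·AC
    B ↦ AC

A->C, B->AC, C->B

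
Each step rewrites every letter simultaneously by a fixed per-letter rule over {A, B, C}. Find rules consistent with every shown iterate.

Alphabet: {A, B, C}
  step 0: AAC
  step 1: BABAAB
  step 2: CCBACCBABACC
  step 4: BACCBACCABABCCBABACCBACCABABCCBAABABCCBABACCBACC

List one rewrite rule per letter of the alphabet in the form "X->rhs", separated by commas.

  step 1 ⇒ step 2: BABAAB ⇒ CC·BA·CC·BA·BA·CC
    A ↦ BA
    B ↦ CC
  step 0 ⇒ step 1: AAC ⇒ BA·BA·AB
    C ↦ AB

A->BA, B->CC, C->AB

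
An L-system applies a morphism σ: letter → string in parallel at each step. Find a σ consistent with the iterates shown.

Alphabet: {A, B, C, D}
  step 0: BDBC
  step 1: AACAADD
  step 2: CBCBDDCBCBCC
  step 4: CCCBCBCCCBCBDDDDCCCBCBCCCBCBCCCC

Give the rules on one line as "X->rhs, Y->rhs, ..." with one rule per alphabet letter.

A->CB, B->AA, C->DD, D->C

  step 1 ⇒ step 2: AACAADD ⇒ CB·CB·DD·CB·CB·C·C
    A ↦ CB
    C ↦ DD
    D ↦ C
  step 0 ⇒ step 1: BDBC ⇒ AA·C·AA·DD
    B ↦ AA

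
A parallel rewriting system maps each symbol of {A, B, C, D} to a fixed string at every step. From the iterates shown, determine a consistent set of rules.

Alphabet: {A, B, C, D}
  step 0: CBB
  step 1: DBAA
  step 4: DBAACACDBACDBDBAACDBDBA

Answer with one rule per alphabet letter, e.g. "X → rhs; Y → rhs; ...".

  step 0 ⇒ step 1: CBB ⇒ DB·A·A
    B ↦ A
    C ↦ DB
    A ↦ AC  (constrained at step 1)
    D ↦ DB  (constrained at step 1)

A->AC, B->A, C->DB, D->DB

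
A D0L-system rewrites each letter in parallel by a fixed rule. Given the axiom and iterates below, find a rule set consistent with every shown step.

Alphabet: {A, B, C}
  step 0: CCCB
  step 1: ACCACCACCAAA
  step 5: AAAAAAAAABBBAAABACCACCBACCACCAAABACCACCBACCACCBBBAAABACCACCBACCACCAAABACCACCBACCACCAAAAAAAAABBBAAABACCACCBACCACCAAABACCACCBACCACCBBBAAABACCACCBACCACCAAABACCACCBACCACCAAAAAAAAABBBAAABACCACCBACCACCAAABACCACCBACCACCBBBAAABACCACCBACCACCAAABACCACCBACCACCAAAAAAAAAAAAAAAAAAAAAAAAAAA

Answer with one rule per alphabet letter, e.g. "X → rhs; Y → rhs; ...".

A->B, B->AAA, C->ACC

  step 0 ⇒ step 1: CCCB ⇒ ACC·ACC·ACC·AAA
    B ↦ AAA
    C ↦ ACC
    A ↦ B  (constrained at step 1)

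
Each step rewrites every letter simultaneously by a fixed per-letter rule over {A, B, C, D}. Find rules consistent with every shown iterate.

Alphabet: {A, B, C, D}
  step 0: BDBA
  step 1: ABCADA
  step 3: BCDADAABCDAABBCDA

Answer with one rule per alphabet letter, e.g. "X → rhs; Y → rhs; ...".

A->DA, B->A, C->B, D->BC

  step 0 ⇒ step 1: BDBA ⇒ A·BC·A·DA
    A ↦ DA
    B ↦ A
    D ↦ BC
    C ↦ B  (constrained at step 1)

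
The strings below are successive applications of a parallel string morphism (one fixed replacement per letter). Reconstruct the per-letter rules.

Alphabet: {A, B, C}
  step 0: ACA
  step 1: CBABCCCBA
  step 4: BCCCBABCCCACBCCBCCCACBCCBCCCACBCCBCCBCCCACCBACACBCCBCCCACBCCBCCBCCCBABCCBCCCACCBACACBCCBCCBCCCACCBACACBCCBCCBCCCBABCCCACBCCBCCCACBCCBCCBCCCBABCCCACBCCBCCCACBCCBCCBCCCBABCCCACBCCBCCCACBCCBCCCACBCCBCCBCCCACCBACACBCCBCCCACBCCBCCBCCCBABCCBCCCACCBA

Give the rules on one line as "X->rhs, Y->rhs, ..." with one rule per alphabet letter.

  step 0 ⇒ step 1: ACA ⇒ CBA·BCC·CBA
    A ↦ CBA
    C ↦ BCC
    B ↦ CAC  (constrained at step 1)

A->CBA, B->CAC, C->BCC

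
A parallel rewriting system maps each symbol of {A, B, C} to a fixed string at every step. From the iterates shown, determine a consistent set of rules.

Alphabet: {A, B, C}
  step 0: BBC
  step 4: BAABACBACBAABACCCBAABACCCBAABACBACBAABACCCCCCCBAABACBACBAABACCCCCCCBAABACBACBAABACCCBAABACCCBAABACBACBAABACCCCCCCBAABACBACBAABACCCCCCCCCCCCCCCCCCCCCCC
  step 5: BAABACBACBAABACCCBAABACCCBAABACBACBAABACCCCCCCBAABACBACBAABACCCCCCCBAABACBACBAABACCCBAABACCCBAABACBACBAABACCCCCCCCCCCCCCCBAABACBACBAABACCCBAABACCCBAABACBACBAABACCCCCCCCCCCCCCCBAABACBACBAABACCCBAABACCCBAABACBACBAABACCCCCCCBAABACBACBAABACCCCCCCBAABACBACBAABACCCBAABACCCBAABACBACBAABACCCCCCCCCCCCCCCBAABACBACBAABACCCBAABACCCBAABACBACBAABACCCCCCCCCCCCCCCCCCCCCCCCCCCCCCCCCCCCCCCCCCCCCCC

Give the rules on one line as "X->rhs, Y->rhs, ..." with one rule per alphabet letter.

A->BAC, B->BAA, C->CC

  step 4 ⇒ step 5: BAABACBACBAABACCCBAABACCCBAABACBACBAABACCCCCCCBAABACBACBAABACCCCCCCBAABACBACBAABACCCBAABACCCBAABACBACBAABACCCCCCCBAABACBACBAABACCCCCCCCCCCCCCCCCCCCCCC ⇒ BAA·BAC·BAC·BAA·BAC·CC·BAA·BAC·CC·BAA·BAC·BAC·BAA·BAC·CC·CC·CC·BAA·BAC·BAC·BAA·BAC·CC·CC·CC·BAA·BAC·BAC·BAA·BAC·CC·BAA·BAC·CC·BAA·BAC·BAC·BAA·BAC·CC·CC·CC·CC·CC·CC·CC·BAA·BAC·BAC·BAA·BAC·CC·BAA·BAC·CC·BAA·BAC·BAC·BAA·BAC·CC·CC·CC·CC·CC·CC·CC·BAA·BAC·BAC·BAA·BAC·CC·BAA·BAC·CC·BAA·BAC·BAC·BAA·BAC·CC·CC·CC·BAA·BAC·BAC·BAA·BAC·CC·CC·CC·BAA·BAC·BAC·BAA·BAC·CC·BAA·BAC·CC·BAA·BAC·BAC·BAA·BAC·CC·CC·CC·CC·CC·CC·CC·BAA·BAC·BAC·BAA·BAC·CC·BAA·BAC·CC·BAA·BAC·BAC·BAA·BAC·CC·CC·CC·CC·CC·CC·CC·CC·CC·CC·CC·CC·CC·CC·CC·CC·CC·CC·CC·CC·CC·CC·CC
    A ↦ BAC
    B ↦ BAA
    C ↦ CC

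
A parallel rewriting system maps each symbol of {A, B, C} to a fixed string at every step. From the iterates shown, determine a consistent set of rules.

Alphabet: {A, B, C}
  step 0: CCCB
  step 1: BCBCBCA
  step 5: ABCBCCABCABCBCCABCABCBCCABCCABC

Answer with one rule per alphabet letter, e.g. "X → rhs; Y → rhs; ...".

  step 0 ⇒ step 1: CCCB ⇒ BC·BC·BC·A
    B ↦ A
    C ↦ BC
    A ↦ C  (constrained at step 1)

A->C, B->A, C->BC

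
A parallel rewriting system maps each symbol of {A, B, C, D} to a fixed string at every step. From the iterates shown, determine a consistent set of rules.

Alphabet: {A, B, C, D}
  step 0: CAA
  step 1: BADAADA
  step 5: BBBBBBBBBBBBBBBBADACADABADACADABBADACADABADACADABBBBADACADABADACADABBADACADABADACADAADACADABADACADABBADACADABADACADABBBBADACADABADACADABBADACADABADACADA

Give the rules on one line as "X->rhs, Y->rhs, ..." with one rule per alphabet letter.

A->ADA, B->BB, C->B, D->C

  step 0 ⇒ step 1: CAA ⇒ B·ADA·ADA
    A ↦ ADA
    C ↦ B
    B ↦ BB  (constrained at step 1)
    D ↦ C  (constrained at step 1)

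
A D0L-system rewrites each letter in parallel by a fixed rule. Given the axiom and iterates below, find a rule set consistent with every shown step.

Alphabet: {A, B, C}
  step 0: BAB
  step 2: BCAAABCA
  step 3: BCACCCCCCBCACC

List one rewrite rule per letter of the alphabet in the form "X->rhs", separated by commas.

A->CC, B->BC, C->A

  step 2 ⇒ step 3: BCAAABCA ⇒ BC·A·CC·CC·CC·BC·A·CC
    A ↦ CC
    B ↦ BC
    C ↦ A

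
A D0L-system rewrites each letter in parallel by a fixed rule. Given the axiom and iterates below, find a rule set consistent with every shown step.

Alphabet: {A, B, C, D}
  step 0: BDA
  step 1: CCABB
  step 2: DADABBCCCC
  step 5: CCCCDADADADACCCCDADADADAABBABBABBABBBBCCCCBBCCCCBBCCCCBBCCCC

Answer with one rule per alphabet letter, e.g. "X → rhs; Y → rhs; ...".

A->BB, B->CC, C->DA, D->A

  step 1 ⇒ step 2: CCABB ⇒ DA·DA·BB·CC·CC
    A ↦ BB
    B ↦ CC
    C ↦ DA
  step 0 ⇒ step 1: BDA ⇒ CC·A·BB
    D ↦ A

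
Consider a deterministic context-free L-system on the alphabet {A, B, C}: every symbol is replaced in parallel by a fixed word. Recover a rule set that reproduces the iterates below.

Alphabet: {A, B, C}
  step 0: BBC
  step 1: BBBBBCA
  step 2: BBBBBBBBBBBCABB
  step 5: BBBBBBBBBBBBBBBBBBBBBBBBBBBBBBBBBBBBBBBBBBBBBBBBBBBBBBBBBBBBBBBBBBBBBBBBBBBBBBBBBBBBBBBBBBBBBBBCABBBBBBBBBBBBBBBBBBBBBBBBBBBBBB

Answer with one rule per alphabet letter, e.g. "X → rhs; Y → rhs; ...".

A->BB, B->BB, C->BCA

  step 1 ⇒ step 2: BBBBBCA ⇒ BB·BB·BB·BB·BB·BCA·BB
    A ↦ BB
    B ↦ BB
    C ↦ BCA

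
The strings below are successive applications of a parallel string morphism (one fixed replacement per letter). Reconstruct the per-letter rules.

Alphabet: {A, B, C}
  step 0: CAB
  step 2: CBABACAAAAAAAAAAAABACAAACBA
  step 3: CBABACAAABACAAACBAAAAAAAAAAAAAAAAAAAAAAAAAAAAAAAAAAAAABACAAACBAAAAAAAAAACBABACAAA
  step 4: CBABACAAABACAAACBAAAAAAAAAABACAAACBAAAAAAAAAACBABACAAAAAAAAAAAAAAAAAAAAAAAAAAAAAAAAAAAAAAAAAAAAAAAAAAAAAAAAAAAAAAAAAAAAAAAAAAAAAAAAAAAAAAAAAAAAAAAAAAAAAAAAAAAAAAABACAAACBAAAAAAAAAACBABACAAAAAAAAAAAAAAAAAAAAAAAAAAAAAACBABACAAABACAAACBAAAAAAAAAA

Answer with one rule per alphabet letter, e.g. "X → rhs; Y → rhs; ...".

  step 3 ⇒ step 4: CBABACAAABACAAACBAAAAAAAAAAAAAAAAAAAAAAAAAAAAAAAAAAAAABACAAACBAAAAAAAAAACBABACAAA ⇒ CBA·BAC·AAA·BAC·AAA·CBA·AAA·AAA·AAA·BAC·AAA·CBA·AAA·AAA·AAA·CBA·BAC·AAA·AAA·AAA·AAA·AAA·AAA·AAA·AAA·AAA·AAA·AAA·AAA·AAA·AAA·AAA·AAA·AAA·AAA·AAA·AAA·AAA·AAA·AAA·AAA·AAA·AAA·AAA·AAA·AAA·AAA·AAA·AAA·AAA·AAA·AAA·AAA·AAA·BAC·AAA·CBA·AAA·AAA·AAA·CBA·BAC·AAA·AAA·AAA·AAA·AAA·AAA·AAA·AAA·AAA·AAA·CBA·BAC·AAA·BAC·AAA·CBA·AAA·AAA·AAA
    A ↦ AAA
    B ↦ BAC
    C ↦ CBA

A->AAA, B->BAC, C->CBA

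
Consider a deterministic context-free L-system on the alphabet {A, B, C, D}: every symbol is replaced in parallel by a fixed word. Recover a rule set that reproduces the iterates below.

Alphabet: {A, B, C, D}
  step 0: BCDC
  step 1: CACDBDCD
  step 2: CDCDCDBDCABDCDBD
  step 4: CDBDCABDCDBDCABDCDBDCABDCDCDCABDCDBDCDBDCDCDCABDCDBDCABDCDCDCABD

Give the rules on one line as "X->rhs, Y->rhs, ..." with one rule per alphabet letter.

  step 1 ⇒ step 2: CACDBDCD ⇒ CD·CD·CD·BD·CA·BD·CD·BD
    A ↦ CD
    B ↦ CA
    C ↦ CD
    D ↦ BD

A->CD, B->CA, C->CD, D->BD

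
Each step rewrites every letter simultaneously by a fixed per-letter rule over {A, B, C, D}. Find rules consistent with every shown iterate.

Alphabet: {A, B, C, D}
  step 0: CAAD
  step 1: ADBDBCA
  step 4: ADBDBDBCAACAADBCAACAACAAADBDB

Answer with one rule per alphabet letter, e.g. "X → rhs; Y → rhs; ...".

  step 0 ⇒ step 1: CAAD ⇒ A·DB·DB·CA
    A ↦ DB
    C ↦ A
    D ↦ CA
    B ↦ A  (constrained at step 1)

A->DB, B->A, C->A, D->CA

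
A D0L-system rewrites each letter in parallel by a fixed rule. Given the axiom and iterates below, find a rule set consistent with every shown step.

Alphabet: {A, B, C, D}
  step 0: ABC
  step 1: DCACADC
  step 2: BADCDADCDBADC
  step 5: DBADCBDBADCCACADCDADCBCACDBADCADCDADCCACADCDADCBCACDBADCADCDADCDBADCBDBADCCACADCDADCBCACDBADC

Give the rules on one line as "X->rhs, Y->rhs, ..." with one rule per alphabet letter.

  step 1 ⇒ step 2: DCACADC ⇒ B·ADC·D·ADC·D·B·ADC
    A ↦ D
    C ↦ ADC
    D ↦ B
  step 0 ⇒ step 1: ABC ⇒ D·CAC·ADC
    B ↦ CAC

A->D, B->CAC, C->ADC, D->B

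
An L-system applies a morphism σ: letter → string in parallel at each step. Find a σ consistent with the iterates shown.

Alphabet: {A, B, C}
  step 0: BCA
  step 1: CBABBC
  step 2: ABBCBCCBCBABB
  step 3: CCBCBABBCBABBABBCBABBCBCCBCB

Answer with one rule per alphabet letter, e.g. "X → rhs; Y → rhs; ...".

  step 2 ⇒ step 3: ABBCBCCBCBABB ⇒ C·CB·CB·ABB·CB·ABB·ABB·CB·ABB·CB·C·CB·CB
    A ↦ C
    B ↦ CB
    C ↦ ABB

A->C, B->CB, C->ABB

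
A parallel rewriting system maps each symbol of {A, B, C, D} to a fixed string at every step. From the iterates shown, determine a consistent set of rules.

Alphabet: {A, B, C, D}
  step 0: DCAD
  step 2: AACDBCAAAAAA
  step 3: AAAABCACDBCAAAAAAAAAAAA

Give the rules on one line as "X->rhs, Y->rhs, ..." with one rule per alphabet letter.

A->AA, B->CD, C->BC, D->A

  step 2 ⇒ step 3: AACDBCAAAAAA ⇒ AA·AA·BC·A·CD·BC·AA·AA·AA·AA·AA·AA
    A ↦ AA
    B ↦ CD
    C ↦ BC
    D ↦ A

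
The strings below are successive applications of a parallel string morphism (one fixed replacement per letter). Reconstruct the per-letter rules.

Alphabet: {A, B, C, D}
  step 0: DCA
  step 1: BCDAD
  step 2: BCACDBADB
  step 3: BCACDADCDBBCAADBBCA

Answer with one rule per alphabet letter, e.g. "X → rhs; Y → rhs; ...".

A->AD, B->BCA, C->CD, D->B

  step 2 ⇒ step 3: BCACDBADB ⇒ BCA·CD·AD·CD·B·BCA·AD·B·BCA
    A ↦ AD
    B ↦ BCA
    C ↦ CD
    D ↦ B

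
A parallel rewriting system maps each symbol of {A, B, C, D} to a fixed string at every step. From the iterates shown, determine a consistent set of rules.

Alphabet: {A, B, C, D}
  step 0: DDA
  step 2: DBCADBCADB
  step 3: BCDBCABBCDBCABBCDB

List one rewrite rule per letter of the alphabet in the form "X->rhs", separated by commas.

A->B, B->DB, C->CA, D->BC

  step 2 ⇒ step 3: DBCADBCADB ⇒ BC·DB·CA·B·BC·DB·CA·B·BC·DB
    A ↦ B
    B ↦ DB
    C ↦ CA
    D ↦ BC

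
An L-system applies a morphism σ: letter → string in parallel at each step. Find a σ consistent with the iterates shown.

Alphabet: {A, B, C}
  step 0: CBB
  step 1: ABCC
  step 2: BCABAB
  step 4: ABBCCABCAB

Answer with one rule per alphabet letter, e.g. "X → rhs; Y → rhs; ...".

A->B, B->C, C->AB

  step 1 ⇒ step 2: ABCC ⇒ B·C·AB·AB
    A ↦ B
    B ↦ C
    C ↦ AB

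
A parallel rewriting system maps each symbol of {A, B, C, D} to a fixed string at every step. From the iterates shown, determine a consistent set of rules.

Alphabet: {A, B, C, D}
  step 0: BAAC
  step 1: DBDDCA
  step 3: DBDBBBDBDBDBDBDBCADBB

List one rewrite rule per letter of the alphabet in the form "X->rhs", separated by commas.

  step 0 ⇒ step 1: BAAC ⇒ DB·D·D·CA
    A ↦ D
    B ↦ DB
    C ↦ CA
    D ↦ BB  (constrained at step 1)

A->D, B->DB, C->CA, D->BB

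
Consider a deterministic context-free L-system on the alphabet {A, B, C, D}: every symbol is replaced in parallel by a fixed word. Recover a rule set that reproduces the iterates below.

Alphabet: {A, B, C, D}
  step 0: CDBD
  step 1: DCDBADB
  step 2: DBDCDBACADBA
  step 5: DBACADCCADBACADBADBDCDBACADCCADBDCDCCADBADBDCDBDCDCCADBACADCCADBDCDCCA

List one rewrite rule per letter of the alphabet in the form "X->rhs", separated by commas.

  step 1 ⇒ step 2: DCDBADB ⇒ DB·DC·DB·A·CA·DB·A
    A ↦ CA
    B ↦ A
    C ↦ DC
    D ↦ DB

A->CA, B->A, C->DC, D->DB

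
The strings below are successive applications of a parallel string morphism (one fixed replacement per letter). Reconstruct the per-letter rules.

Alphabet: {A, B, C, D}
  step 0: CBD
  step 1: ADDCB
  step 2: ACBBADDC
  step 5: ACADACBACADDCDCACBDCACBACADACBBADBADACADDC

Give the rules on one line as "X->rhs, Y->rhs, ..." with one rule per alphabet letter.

A->AC, B->DC, C->AD, D->B

  step 1 ⇒ step 2: ADDCB ⇒ AC·B·B·AD·DC
    A ↦ AC
    B ↦ DC
    C ↦ AD
    D ↦ B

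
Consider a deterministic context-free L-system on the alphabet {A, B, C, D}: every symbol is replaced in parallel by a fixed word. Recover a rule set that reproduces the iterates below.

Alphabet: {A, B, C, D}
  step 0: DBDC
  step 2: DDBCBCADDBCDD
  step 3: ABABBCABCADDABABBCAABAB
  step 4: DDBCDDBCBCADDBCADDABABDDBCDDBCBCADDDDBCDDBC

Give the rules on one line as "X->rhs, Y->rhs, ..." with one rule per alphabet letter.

A->DD, B->BC, C->A, D->AB

  step 3 ⇒ step 4: ABABBCABCADDABABBCAABAB ⇒ DD·BC·DD·BC·BC·A·DD·BC·A·DD·AB·AB·DD·BC·DD·BC·BC·A·DD·DD·BC·DD·BC
    A ↦ DD
    B ↦ BC
    C ↦ A
    D ↦ AB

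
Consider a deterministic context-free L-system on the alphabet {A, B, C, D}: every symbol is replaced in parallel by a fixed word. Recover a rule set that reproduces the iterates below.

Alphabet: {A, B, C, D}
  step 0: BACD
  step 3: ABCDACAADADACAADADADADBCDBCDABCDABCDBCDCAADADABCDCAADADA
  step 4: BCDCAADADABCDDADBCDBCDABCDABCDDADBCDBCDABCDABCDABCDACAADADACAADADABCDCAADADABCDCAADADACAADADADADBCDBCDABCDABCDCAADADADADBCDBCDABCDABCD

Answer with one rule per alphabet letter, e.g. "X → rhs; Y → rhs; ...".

A->BCD, B->CAA, C->DAD, D->A

  step 3 ⇒ step 4: ABCDACAADADACAADADADADBCDBCDABCDABCDBCDCAADADABCDCAADADA ⇒ BCD·CAA·DAD·A·BCD·DAD·BCD·BCD·A·BCD·A·BCD·DAD·BCD·BCD·A·BCD·A·BCD·A·BCD·A·CAA·DAD·A·CAA·DAD·A·BCD·CAA·DAD·A·BCD·CAA·DAD·A·CAA·DAD·A·DAD·BCD·BCD·A·BCD·A·BCD·CAA·DAD·A·DAD·BCD·BCD·A·BCD·A·BCD
    A ↦ BCD
    B ↦ CAA
    C ↦ DAD
    D ↦ A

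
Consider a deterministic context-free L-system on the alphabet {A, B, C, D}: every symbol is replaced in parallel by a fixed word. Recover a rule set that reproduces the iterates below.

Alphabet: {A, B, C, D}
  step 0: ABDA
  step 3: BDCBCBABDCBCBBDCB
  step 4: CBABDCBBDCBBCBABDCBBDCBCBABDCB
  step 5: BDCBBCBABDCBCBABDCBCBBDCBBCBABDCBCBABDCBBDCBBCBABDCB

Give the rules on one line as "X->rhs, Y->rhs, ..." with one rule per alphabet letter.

A->B, B->CB, C->BD, D->A

  step 4 ⇒ step 5: CBABDCBBDCBBCBABDCBBDCBCBABDCB ⇒ BD·CB·B·CB·A·BD·CB·CB·A·BD·CB·CB·BD·CB·B·CB·A·BD·CB·CB·A·BD·CB·BD·CB·B·CB·A·BD·CB
    A ↦ B
    B ↦ CB
    C ↦ BD
    D ↦ A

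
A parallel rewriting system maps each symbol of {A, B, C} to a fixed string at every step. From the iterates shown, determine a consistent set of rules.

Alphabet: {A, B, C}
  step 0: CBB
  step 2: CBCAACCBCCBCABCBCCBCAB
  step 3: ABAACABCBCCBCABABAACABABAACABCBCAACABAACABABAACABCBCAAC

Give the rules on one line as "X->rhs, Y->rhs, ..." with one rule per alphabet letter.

A->CBC, B->AAC, C->AB

  step 2 ⇒ step 3: CBCAACCBCCBCABCBCCBCAB ⇒ AB·AAC·AB·CBC·CBC·AB·AB·AAC·AB·AB·AAC·AB·CBC·AAC·AB·AAC·AB·AB·AAC·AB·CBC·AAC
    A ↦ CBC
    B ↦ AAC
    C ↦ AB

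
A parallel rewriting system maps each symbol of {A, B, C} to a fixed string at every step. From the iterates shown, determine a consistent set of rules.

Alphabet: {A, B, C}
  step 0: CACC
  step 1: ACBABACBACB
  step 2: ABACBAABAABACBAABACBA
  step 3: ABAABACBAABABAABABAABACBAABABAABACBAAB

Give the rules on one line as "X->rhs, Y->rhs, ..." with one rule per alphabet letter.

A->AB, B->A, C->ACB

  step 2 ⇒ step 3: ABACBAABAABACBAABACBA ⇒ AB·A·AB·ACB·A·AB·AB·A·AB·AB·A·AB·ACB·A·AB·AB·A·AB·ACB·A·AB
    A ↦ AB
    B ↦ A
    C ↦ ACB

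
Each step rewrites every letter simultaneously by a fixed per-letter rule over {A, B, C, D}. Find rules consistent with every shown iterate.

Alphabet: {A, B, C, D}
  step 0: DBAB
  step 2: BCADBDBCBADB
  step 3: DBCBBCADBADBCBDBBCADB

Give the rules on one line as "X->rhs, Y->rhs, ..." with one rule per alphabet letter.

A->BC, B->DB, C->CB, D->A

  step 2 ⇒ step 3: BCADBDBCBADB ⇒ DB·CB·BC·A·DB·A·DB·CB·DB·BC·A·DB
    A ↦ BC
    B ↦ DB
    C ↦ CB
    D ↦ A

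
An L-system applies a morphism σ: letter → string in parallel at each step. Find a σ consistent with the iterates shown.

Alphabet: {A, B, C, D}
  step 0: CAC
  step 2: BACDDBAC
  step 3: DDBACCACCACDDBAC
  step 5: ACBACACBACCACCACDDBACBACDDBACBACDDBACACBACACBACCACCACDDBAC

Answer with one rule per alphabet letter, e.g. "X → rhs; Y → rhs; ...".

A->B, B->DD, C->AC, D->CAC

  step 2 ⇒ step 3: BACDDBAC ⇒ DD·B·AC·CAC·CAC·DD·B·AC
    A ↦ B
    B ↦ DD
    C ↦ AC
    D ↦ CAC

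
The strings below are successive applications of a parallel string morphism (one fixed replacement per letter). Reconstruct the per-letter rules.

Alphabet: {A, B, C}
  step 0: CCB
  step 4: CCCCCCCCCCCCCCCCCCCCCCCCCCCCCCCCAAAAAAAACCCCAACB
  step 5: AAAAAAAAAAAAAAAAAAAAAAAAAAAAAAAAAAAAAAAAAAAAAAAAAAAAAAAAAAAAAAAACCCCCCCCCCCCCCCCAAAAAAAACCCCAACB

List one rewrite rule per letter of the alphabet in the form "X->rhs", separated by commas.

  step 4 ⇒ step 5: CCCCCCCCCCCCCCCCCCCCCCCCCCCCCCCCAAAAAAAACCCCAACB ⇒ AA·AA·AA·AA·AA·AA·AA·AA·AA·AA·AA·AA·AA·AA·AA·AA·AA·AA·AA·AA·AA·AA·AA·AA·AA·AA·AA·AA·AA·AA·AA·AA·CC·CC·CC·CC·CC·CC·CC·CC·AA·AA·AA·AA·CC·CC·AA·CB
    A ↦ CC
    B ↦ CB
    C ↦ AA

A->CC, B->CB, C->AA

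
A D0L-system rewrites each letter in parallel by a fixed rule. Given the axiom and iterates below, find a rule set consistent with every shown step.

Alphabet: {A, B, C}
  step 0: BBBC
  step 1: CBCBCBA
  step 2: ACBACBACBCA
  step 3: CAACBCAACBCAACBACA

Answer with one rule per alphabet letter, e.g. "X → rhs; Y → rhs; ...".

A->CA, B->CB, C->A

  step 2 ⇒ step 3: ACBACBACBCA ⇒ CA·A·CB·CA·A·CB·CA·A·CB·A·CA
    A ↦ CA
    B ↦ CB
    C ↦ A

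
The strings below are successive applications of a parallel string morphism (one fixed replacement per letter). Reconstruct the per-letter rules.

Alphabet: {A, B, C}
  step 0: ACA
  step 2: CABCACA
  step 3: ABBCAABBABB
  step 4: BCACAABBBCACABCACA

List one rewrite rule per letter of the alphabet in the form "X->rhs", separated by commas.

A->B, B->CA, C->AB

  step 3 ⇒ step 4: ABBCAABBABB ⇒ B·CA·CA·AB·B·B·CA·CA·B·CA·CA
    A ↦ B
    B ↦ CA
    C ↦ AB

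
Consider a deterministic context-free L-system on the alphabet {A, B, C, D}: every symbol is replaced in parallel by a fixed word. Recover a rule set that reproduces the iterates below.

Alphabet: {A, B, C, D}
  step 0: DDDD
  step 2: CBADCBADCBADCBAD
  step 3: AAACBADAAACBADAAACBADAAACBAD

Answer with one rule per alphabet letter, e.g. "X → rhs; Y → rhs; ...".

A->CB, B->A, C->AA, D->AD

  step 2 ⇒ step 3: CBADCBADCBADCBAD ⇒ AA·A·CB·AD·AA·A·CB·AD·AA·A·CB·AD·AA·A·CB·AD
    A ↦ CB
    B ↦ A
    C ↦ AA
    D ↦ AD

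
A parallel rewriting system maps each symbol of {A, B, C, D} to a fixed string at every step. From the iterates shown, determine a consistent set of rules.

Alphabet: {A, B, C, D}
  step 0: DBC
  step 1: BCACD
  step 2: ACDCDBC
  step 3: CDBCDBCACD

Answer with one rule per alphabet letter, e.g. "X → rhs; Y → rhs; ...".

  step 2 ⇒ step 3: ACDCDBC ⇒ C·D·BC·D·BC·AC·D
    A ↦ C
    B ↦ AC
    C ↦ D
    D ↦ BC

A->C, B->AC, C->D, D->BC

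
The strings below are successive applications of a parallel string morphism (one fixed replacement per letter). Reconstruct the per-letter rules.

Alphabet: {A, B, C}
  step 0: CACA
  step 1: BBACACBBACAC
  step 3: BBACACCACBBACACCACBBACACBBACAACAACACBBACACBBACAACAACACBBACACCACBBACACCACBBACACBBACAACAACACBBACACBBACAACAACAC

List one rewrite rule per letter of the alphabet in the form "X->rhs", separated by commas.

  step 0 ⇒ step 1: CACA ⇒ BBA·CAC·BBA·CAC
    A ↦ CAC
    C ↦ BBA
    B ↦ CAA  (constrained at step 1)

A->CAC, B->CAA, C->BBA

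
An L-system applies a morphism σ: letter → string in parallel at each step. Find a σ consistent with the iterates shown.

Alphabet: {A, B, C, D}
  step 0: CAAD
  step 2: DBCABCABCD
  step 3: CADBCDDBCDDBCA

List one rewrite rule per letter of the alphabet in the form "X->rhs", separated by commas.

  step 2 ⇒ step 3: DBCABCABCD ⇒ CA·D·B·CD·D·B·CD·D·B·CA
    A ↦ CD
    B ↦ D
    C ↦ B
    D ↦ CA

A->CD, B->D, C->B, D->CA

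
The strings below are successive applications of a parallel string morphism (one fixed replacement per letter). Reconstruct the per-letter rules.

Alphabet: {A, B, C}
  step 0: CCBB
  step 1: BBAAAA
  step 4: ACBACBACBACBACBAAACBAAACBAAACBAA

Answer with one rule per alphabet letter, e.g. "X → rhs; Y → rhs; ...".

A->AC, B->AA, C->B

  step 0 ⇒ step 1: CCBB ⇒ B·B·AA·AA
    B ↦ AA
    C ↦ B
    A ↦ AC  (constrained at step 1)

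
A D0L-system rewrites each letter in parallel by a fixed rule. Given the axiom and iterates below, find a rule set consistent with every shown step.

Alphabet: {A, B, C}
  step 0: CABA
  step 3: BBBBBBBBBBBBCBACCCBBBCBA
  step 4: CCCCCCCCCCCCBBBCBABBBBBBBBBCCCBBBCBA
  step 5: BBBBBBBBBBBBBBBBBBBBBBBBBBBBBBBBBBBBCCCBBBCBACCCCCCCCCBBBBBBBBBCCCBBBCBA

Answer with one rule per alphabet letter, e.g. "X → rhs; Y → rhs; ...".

A->BA, B->C, C->BBB

  step 4 ⇒ step 5: CCCCCCCCCCCCBBBCBABBBBBBBBBCCCBBBCBA ⇒ BBB·BBB·BBB·BBB·BBB·BBB·BBB·BBB·BBB·BBB·BBB·BBB·C·C·C·BBB·C·BA·C·C·C·C·C·C·C·C·C·BBB·BBB·BBB·C·C·C·BBB·C·BA
    A ↦ BA
    B ↦ C
    C ↦ BBB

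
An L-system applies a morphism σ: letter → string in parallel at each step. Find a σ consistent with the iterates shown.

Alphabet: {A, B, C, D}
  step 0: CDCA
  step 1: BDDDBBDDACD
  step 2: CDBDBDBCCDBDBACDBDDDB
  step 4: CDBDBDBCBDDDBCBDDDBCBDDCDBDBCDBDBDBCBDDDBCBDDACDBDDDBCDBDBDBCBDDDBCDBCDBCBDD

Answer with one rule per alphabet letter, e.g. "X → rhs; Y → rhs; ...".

A->ACD, B->C, C->BDD, D->DB

  step 1 ⇒ step 2: BDDDBBDDACD ⇒ C·DB·DB·DB·C·C·DB·DB·ACD·BDD·DB
    A ↦ ACD
    B ↦ C
    C ↦ BDD
    D ↦ DB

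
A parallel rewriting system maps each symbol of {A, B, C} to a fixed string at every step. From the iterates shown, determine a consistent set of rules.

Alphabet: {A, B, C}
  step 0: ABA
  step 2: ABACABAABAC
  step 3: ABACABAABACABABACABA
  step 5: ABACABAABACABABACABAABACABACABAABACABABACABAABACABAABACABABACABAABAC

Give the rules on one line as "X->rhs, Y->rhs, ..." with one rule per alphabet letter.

  step 2 ⇒ step 3: ABACABAABAC ⇒ AB·AC·AB·A·AB·AC·AB·AB·AC·AB·A
    A ↦ AB
    B ↦ AC
    C ↦ A

A->AB, B->AC, C->A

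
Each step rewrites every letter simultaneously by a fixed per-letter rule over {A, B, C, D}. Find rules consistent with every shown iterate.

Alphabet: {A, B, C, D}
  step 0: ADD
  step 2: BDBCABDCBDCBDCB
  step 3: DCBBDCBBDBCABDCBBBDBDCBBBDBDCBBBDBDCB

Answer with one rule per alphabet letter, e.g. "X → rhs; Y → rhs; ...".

A->CAB, B->DCB, C->BDB, D->B

  step 2 ⇒ step 3: BDBCABDCBDCBDCB ⇒ DCB·B·DCB·BDB·CAB·DCB·B·BDB·DCB·B·BDB·DCB·B·BDB·DCB
    A ↦ CAB
    B ↦ DCB
    C ↦ BDB
    D ↦ B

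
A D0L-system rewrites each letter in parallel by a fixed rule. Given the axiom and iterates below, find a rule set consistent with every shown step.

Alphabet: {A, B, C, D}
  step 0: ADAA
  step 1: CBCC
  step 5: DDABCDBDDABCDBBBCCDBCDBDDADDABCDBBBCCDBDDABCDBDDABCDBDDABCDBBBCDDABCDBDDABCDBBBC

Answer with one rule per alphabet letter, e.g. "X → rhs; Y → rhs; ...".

  step 0 ⇒ step 1: ADAA ⇒ C·B·C·C
    A ↦ C
    D ↦ B
    B ↦ CDB  (constrained at step 1)
    C ↦ DDA  (constrained at step 1)

A->C, B->CDB, C->DDA, D->B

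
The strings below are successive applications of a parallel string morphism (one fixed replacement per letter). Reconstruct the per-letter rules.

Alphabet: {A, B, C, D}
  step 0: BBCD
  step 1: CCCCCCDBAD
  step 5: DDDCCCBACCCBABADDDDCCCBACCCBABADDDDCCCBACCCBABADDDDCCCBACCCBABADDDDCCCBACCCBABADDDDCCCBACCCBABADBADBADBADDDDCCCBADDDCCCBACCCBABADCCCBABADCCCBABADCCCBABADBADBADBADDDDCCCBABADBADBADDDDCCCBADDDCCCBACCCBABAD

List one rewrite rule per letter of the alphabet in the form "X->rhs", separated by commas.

A->BA, B->CCC, C->D, D->BAD

  step 0 ⇒ step 1: BBCD ⇒ CCC·CCC·D·BAD
    B ↦ CCC
    C ↦ D
    D ↦ BAD
    A ↦ BA  (constrained at step 1)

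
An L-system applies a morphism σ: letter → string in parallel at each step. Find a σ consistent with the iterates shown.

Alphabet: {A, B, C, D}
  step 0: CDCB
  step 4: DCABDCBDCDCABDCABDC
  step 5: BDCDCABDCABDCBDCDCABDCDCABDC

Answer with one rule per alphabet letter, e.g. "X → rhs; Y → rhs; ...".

A->DC, B->A, C->DC, D->B

  step 4 ⇒ step 5: DCABDCBDCDCABDCABDC ⇒ B·DC·DC·A·B·DC·A·B·DC·B·DC·DC·A·B·DC·DC·A·B·DC
    A ↦ DC
    B ↦ A
    C ↦ DC
    D ↦ B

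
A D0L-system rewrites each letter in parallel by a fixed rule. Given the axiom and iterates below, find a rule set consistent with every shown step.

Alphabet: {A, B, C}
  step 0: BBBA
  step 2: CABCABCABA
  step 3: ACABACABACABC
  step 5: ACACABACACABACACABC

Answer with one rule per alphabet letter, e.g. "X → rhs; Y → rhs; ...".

  step 2 ⇒ step 3: CABCABCABA ⇒ A·C·AB·A·C·AB·A·C·AB·C
    A ↦ C
    B ↦ AB
    C ↦ A

A->C, B->AB, C->A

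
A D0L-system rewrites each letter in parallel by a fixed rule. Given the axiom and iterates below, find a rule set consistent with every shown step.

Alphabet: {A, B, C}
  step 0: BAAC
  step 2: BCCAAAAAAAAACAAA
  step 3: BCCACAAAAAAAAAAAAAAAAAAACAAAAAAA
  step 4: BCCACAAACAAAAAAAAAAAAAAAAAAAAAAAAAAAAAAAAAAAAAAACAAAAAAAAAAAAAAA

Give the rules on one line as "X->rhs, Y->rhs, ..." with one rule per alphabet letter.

  step 3 ⇒ step 4: BCCACAAAAAAAAAAAAAAAAAAACAAAAAAA ⇒ BC·CA·CA·AA·CA·AA·AA·AA·AA·AA·AA·AA·AA·AA·AA·AA·AA·AA·AA·AA·AA·AA·AA·AA·CA·AA·AA·AA·AA·AA·AA·AA
    A ↦ AA
    B ↦ BC
    C ↦ CA

A->AA, B->BC, C->CA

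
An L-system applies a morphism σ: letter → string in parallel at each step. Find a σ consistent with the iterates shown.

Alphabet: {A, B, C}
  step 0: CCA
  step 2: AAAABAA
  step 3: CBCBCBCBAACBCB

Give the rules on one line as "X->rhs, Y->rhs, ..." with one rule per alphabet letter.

A->CB, B->AA, C->B

  step 2 ⇒ step 3: AAAABAA ⇒ CB·CB·CB·CB·AA·CB·CB
    A ↦ CB
    B ↦ AA
    C ↦ B  (constrained at step 0)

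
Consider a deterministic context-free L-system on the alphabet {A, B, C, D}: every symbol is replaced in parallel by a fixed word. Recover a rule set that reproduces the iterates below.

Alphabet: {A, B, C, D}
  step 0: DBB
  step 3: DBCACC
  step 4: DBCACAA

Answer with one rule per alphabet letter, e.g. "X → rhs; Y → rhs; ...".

  step 3 ⇒ step 4: DBCACC ⇒ DB·C·A·C·A·A
    A ↦ C
    B ↦ C
    C ↦ A
    D ↦ DB

A->C, B->C, C->A, D->DB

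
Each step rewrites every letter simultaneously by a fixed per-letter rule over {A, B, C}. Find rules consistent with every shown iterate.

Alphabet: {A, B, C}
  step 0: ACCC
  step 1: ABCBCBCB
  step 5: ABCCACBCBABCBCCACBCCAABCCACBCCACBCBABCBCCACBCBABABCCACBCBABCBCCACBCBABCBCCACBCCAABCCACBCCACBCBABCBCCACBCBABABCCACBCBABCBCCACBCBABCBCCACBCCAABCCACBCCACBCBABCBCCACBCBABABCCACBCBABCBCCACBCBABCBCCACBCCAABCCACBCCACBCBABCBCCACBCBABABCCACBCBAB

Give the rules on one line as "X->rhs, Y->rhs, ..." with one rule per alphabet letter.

A->AB, B->CCA, C->CB

  step 0 ⇒ step 1: ACCC ⇒ AB·CB·CB·CB
    A ↦ AB
    C ↦ CB
    B ↦ CCA  (constrained at step 1)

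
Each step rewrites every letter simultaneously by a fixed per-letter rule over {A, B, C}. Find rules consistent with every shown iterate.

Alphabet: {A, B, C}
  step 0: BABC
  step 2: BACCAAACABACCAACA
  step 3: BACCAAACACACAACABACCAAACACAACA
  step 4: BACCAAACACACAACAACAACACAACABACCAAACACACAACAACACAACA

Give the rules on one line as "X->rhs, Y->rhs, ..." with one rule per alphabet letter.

A->CA, B->BAC, C->A

  step 3 ⇒ step 4: BACCAAACACACAACABACCAAACACAACA ⇒ BAC·CA·A·A·CA·CA·CA·A·CA·A·CA·A·CA·CA·A·CA·BAC·CA·A·A·CA·CA·CA·A·CA·A·CA·CA·A·CA
    A ↦ CA
    B ↦ BAC
    C ↦ A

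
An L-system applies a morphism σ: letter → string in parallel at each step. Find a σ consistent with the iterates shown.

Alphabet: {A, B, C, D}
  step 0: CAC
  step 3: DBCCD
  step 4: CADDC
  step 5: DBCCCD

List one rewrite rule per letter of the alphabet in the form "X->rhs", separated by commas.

A->BC, B->A, C->D, D->C

  step 4 ⇒ step 5: CADDC ⇒ D·BC·C·C·D
    A ↦ BC
    C ↦ D
    D ↦ C
  step 3 ⇒ step 4: DBCCD ⇒ C·A·D·D·C
    B ↦ A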